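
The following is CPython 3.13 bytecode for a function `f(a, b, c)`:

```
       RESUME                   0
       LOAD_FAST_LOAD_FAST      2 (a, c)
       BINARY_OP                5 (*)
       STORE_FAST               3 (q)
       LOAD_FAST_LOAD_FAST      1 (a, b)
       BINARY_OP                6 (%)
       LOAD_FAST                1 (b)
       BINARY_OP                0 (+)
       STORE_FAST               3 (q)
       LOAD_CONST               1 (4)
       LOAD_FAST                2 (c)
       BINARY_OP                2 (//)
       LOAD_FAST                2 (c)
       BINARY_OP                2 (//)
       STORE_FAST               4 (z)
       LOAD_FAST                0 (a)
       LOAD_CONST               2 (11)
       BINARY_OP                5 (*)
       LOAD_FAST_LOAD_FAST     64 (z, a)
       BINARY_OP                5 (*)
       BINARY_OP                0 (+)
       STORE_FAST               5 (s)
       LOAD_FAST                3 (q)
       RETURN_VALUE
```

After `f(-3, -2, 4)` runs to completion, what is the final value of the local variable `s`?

-33

LOAD_FAST_LOAD_FAST a,c → push -3,4. Stack: [-3, 4]
BINARY_OP * → -3 * 4 = -12. Stack: [-12]
STORE_FAST q → q=-12. Stack: []
LOAD_FAST_LOAD_FAST a,b → push -3,-2. Stack: [-3, -2]
BINARY_OP % → -3 % -2 = -1. Stack: [-1]
LOAD_FAST b → push -2. Stack: [-1, -2]
BINARY_OP + → -1 + -2 = -3. Stack: [-3]
STORE_FAST q → q=-3. Stack: []
LOAD_CONST → push 4. Stack: [4]
LOAD_FAST c → push 4. Stack: [4, 4]
BINARY_OP // → 4 // 4 = 1. Stack: [1]
LOAD_FAST c → push 4. Stack: [1, 4]
BINARY_OP // → 1 // 4 = 0. Stack: [0]
STORE_FAST z → z=0. Stack: []
LOAD_FAST a → push -3. Stack: [-3]
LOAD_CONST → push 11. Stack: [-3, 11]
BINARY_OP * → -3 * 11 = -33. Stack: [-33]
LOAD_FAST_LOAD_FAST z,a → push 0,-3. Stack: [-33, 0, -3]
BINARY_OP * → 0 * -3 = 0. Stack: [-33, 0]
BINARY_OP + → -33 + 0 = -33. Stack: [-33]
STORE_FAST s → s=-33. Stack: []
LOAD_FAST q → push -3. Stack: [-3]
RETURN_VALUE → return -3.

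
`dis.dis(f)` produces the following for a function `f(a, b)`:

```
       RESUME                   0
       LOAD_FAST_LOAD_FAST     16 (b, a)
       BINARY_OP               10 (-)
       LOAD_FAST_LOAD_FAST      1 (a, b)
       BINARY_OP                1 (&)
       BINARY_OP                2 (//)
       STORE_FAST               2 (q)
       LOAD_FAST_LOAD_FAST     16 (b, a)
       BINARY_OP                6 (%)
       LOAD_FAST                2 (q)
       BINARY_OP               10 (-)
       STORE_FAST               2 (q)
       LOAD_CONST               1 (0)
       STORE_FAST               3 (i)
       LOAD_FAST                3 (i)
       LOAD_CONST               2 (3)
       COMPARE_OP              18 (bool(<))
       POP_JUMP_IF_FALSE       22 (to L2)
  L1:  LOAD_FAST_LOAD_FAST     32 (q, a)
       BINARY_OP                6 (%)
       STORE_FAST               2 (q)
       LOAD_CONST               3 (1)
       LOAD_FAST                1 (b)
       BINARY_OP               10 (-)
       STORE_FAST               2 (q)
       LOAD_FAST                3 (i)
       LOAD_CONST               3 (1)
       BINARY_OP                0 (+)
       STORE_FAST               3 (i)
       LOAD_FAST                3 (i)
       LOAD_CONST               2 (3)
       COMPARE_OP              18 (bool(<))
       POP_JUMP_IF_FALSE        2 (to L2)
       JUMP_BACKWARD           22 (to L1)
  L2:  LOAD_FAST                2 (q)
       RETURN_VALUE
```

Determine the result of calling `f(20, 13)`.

LOAD_FAST_LOAD_FAST b,a → push 13,20. Stack: [13, 20]
BINARY_OP - → 13 - 20 = -7. Stack: [-7]
LOAD_FAST_LOAD_FAST a,b → push 20,13. Stack: [-7, 20, 13]
BINARY_OP & → 20 & 13 = 4. Stack: [-7, 4]
BINARY_OP // → -7 // 4 = -2. Stack: [-2]
STORE_FAST q → q=-2. Stack: []
LOAD_FAST_LOAD_FAST b,a → push 13,20. Stack: [13, 20]
BINARY_OP % → 13 % 20 = 13. Stack: [13]
LOAD_FAST q → push -2. Stack: [13, -2]
BINARY_OP - → 13 - -2 = 15. Stack: [15]
STORE_FAST q → q=15. Stack: []
LOAD_CONST → push 0. Stack: [0]
STORE_FAST i → i=0. Stack: []
LOAD_FAST i → push 0. Stack: [0]
LOAD_CONST → push 3. Stack: [0, 3]
COMPARE_OP bool(<) → 0 vs 3 = True. Stack: [True]
POP_JUMP_IF_FALSE → pop True; no jump. Stack: []
LOAD_FAST_LOAD_FAST q,a → push 15,20. Stack: [15, 20]
BINARY_OP % → 15 % 20 = 15. Stack: [15]
STORE_FAST q → q=15. Stack: []
LOAD_CONST → push 1. Stack: [1]
LOAD_FAST b → push 13. Stack: [1, 13]
BINARY_OP - → 1 - 13 = -12. Stack: [-12]
STORE_FAST q → q=-12. Stack: []
LOAD_FAST i → push 0. Stack: [0]
LOAD_CONST → push 1. Stack: [0, 1]
BINARY_OP + → 0 + 1 = 1. Stack: [1]
STORE_FAST i → i=1. Stack: []
LOAD_FAST i → push 1. Stack: [1]
LOAD_CONST → push 3. Stack: [1, 3]
COMPARE_OP bool(<) → 1 vs 3 = True. Stack: [True]
POP_JUMP_IF_FALSE → pop True; no jump. Stack: []
LOAD_FAST_LOAD_FAST q,a → push -12,20. Stack: [-12, 20]
BINARY_OP % → -12 % 20 = 8. Stack: [8]
STORE_FAST q → q=8. Stack: []
LOAD_CONST → push 1. Stack: [1]
LOAD_FAST b → push 13. Stack: [1, 13]
BINARY_OP - → 1 - 13 = -12. Stack: [-12]
STORE_FAST q → q=-12. Stack: []
LOAD_FAST i → push 1. Stack: [1]
LOAD_CONST → push 1. Stack: [1, 1]
BINARY_OP + → 1 + 1 = 2. Stack: [2]
STORE_FAST i → i=2. Stack: []
LOAD_FAST i → push 2. Stack: [2]
LOAD_CONST → push 3. Stack: [2, 3]
COMPARE_OP bool(<) → 2 vs 3 = True. Stack: [True]
POP_JUMP_IF_FALSE → pop True; no jump. Stack: []
LOAD_FAST_LOAD_FAST q,a → push -12,20. Stack: [-12, 20]
BINARY_OP % → -12 % 20 = 8. Stack: [8]
STORE_FAST q → q=8. Stack: []
LOAD_CONST → push 1. Stack: [1]
LOAD_FAST b → push 13. Stack: [1, 13]
BINARY_OP - → 1 - 13 = -12. Stack: [-12]
STORE_FAST q → q=-12. Stack: []
LOAD_FAST i → push 2. Stack: [2]
LOAD_CONST → push 1. Stack: [2, 1]
BINARY_OP + → 2 + 1 = 3. Stack: [3]
STORE_FAST i → i=3. Stack: []
LOAD_FAST i → push 3. Stack: [3]
LOAD_CONST → push 3. Stack: [3, 3]
COMPARE_OP bool(<) → 3 vs 3 = False. Stack: [False]
POP_JUMP_IF_FALSE → pop False; jump. Stack: []
LOAD_FAST q → push -12. Stack: [-12]
RETURN_VALUE → return -12.

-12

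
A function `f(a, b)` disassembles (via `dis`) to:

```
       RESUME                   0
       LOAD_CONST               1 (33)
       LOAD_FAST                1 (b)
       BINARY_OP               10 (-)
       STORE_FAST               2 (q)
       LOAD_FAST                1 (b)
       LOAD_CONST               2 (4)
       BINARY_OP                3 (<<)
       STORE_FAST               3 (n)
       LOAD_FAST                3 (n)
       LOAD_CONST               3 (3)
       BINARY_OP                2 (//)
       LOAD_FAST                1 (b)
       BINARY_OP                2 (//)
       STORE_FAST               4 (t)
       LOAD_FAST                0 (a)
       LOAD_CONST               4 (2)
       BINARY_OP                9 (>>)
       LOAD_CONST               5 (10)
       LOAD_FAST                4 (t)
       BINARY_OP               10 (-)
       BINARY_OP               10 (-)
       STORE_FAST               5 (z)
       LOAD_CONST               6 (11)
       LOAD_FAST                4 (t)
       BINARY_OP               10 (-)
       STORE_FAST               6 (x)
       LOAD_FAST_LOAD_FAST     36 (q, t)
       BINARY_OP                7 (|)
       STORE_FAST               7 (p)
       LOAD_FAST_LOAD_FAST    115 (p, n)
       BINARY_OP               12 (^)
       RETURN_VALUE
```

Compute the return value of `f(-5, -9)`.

LOAD_CONST → push 33. Stack: [33]
LOAD_FAST b → push -9. Stack: [33, -9]
BINARY_OP - → 33 - -9 = 42. Stack: [42]
STORE_FAST q → q=42. Stack: []
LOAD_FAST b → push -9. Stack: [-9]
LOAD_CONST → push 4. Stack: [-9, 4]
BINARY_OP << → -9 << 4 = -144. Stack: [-144]
STORE_FAST n → n=-144. Stack: []
LOAD_FAST n → push -144. Stack: [-144]
LOAD_CONST → push 3. Stack: [-144, 3]
BINARY_OP // → -144 // 3 = -48. Stack: [-48]
LOAD_FAST b → push -9. Stack: [-48, -9]
BINARY_OP // → -48 // -9 = 5. Stack: [5]
STORE_FAST t → t=5. Stack: []
LOAD_FAST a → push -5. Stack: [-5]
LOAD_CONST → push 2. Stack: [-5, 2]
BINARY_OP >> → -5 >> 2 = -2. Stack: [-2]
LOAD_CONST → push 10. Stack: [-2, 10]
LOAD_FAST t → push 5. Stack: [-2, 10, 5]
BINARY_OP - → 10 - 5 = 5. Stack: [-2, 5]
BINARY_OP - → -2 - 5 = -7. Stack: [-7]
STORE_FAST z → z=-7. Stack: []
LOAD_CONST → push 11. Stack: [11]
LOAD_FAST t → push 5. Stack: [11, 5]
BINARY_OP - → 11 - 5 = 6. Stack: [6]
STORE_FAST x → x=6. Stack: []
LOAD_FAST_LOAD_FAST q,t → push 42,5. Stack: [42, 5]
BINARY_OP | → 42 | 5 = 47. Stack: [47]
STORE_FAST p → p=47. Stack: []
LOAD_FAST_LOAD_FAST p,n → push 47,-144. Stack: [47, -144]
BINARY_OP ^ → 47 ^ -144 = -161. Stack: [-161]
RETURN_VALUE → return -161.

-161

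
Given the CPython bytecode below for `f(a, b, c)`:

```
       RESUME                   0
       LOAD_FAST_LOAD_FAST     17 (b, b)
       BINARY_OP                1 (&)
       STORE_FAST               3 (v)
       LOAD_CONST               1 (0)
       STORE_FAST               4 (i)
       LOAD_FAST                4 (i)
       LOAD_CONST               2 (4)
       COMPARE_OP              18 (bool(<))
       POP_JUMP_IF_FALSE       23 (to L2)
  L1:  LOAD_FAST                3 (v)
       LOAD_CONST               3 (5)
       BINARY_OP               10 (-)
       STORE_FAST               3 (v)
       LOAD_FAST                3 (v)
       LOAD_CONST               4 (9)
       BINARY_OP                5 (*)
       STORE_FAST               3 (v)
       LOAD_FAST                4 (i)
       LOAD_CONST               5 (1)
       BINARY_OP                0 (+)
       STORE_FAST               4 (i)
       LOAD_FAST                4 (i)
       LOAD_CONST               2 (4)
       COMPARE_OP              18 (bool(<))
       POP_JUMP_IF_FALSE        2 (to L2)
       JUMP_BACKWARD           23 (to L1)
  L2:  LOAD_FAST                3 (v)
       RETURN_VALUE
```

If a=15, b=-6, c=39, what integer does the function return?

LOAD_FAST_LOAD_FAST b,b → push -6,-6
BINARY_OP & → -6 & -6 = -6
STORE_FAST v → v=-6
LOAD_CONST → push 0
STORE_FAST i → i=0
LOAD_FAST i → push 0
LOAD_CONST → push 4
COMPARE_OP bool(<) → 0 vs 4 = True
POP_JUMP_IF_FALSE → pop True; no jump
LOAD_FAST v → push -6
LOAD_CONST → push 5
BINARY_OP - → -6 - 5 = -11
STORE_FAST v → v=-11
LOAD_FAST v → push -11
LOAD_CONST → push 9
BINARY_OP * → -11 * 9 = -99
STORE_FAST v → v=-99
LOAD_FAST i → push 0
LOAD_CONST → push 1
BINARY_OP + → 0 + 1 = 1
STORE_FAST i → i=1
LOAD_FAST i → push 1
LOAD_CONST → push 4
COMPARE_OP bool(<) → 1 vs 4 = True
POP_JUMP_IF_FALSE → pop True; no jump
LOAD_FAST v → push -99
LOAD_CONST → push 5
BINARY_OP - → -99 - 5 = -104
STORE_FAST v → v=-104
LOAD_FAST v → push -104
LOAD_CONST → push 9
BINARY_OP * → -104 * 9 = -936
STORE_FAST v → v=-936
LOAD_FAST i → push 1
LOAD_CONST → push 1
BINARY_OP + → 1 + 1 = 2
STORE_FAST i → i=2
LOAD_FAST i → push 2
LOAD_CONST → push 4
COMPARE_OP bool(<) → 2 vs 4 = True
POP_JUMP_IF_FALSE → pop True; no jump
LOAD_FAST v → push -936
LOAD_CONST → push 5
BINARY_OP - → -936 - 5 = -941
STORE_FAST v → v=-941
LOAD_FAST v → push -941
LOAD_CONST → push 9
BINARY_OP * → -941 * 9 = -8469
STORE_FAST v → v=-8469
LOAD_FAST i → push 2
LOAD_CONST → push 1
BINARY_OP + → 2 + 1 = 3
STORE_FAST i → i=3
LOAD_FAST i → push 3
LOAD_CONST → push 4
COMPARE_OP bool(<) → 3 vs 4 = True
POP_JUMP_IF_FALSE → pop True; no jump
LOAD_FAST v → push -8469
LOAD_CONST → push 5
BINARY_OP - → -8469 - 5 = -8474
STORE_FAST v → v=-8474
LOAD_FAST v → push -8474
LOAD_CONST → push 9
BINARY_OP * → -8474 * 9 = -76266
STORE_FAST v → v=-76266
LOAD_FAST i → push 3
LOAD_CONST → push 1
BINARY_OP + → 3 + 1 = 4
STORE_FAST i → i=4
LOAD_FAST i → push 4
LOAD_CONST → push 4
COMPARE_OP bool(<) → 4 vs 4 = False
POP_JUMP_IF_FALSE → pop False; jump
LOAD_FAST v → push -76266
RETURN_VALUE → return -76266.

-76266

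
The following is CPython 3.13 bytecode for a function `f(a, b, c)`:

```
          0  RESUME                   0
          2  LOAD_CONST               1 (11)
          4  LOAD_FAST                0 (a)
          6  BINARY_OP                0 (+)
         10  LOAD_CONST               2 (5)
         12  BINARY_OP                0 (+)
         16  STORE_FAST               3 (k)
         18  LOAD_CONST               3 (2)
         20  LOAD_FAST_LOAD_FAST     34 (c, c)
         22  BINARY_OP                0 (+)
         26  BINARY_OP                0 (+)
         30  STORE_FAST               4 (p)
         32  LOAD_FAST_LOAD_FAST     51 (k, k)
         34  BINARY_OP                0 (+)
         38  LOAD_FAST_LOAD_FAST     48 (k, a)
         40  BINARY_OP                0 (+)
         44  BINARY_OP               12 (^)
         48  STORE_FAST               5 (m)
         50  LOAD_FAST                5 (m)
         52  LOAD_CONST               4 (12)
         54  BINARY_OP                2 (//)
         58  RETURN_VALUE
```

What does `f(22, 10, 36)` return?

LOAD_CONST → push 11. Stack: [11]
LOAD_FAST a → push 22. Stack: [11, 22]
BINARY_OP + → 11 + 22 = 33. Stack: [33]
LOAD_CONST → push 5. Stack: [33, 5]
BINARY_OP + → 33 + 5 = 38. Stack: [38]
STORE_FAST k → k=38. Stack: []
LOAD_CONST → push 2. Stack: [2]
LOAD_FAST_LOAD_FAST c,c → push 36,36. Stack: [2, 36, 36]
BINARY_OP + → 36 + 36 = 72. Stack: [2, 72]
BINARY_OP + → 2 + 72 = 74. Stack: [74]
STORE_FAST p → p=74. Stack: []
LOAD_FAST_LOAD_FAST k,k → push 38,38. Stack: [38, 38]
BINARY_OP + → 38 + 38 = 76. Stack: [76]
LOAD_FAST_LOAD_FAST k,a → push 38,22. Stack: [76, 38, 22]
BINARY_OP + → 38 + 22 = 60. Stack: [76, 60]
BINARY_OP ^ → 76 ^ 60 = 112. Stack: [112]
STORE_FAST m → m=112. Stack: []
LOAD_FAST m → push 112. Stack: [112]
LOAD_CONST → push 12. Stack: [112, 12]
BINARY_OP // → 112 // 12 = 9. Stack: [9]
RETURN_VALUE → return 9.

9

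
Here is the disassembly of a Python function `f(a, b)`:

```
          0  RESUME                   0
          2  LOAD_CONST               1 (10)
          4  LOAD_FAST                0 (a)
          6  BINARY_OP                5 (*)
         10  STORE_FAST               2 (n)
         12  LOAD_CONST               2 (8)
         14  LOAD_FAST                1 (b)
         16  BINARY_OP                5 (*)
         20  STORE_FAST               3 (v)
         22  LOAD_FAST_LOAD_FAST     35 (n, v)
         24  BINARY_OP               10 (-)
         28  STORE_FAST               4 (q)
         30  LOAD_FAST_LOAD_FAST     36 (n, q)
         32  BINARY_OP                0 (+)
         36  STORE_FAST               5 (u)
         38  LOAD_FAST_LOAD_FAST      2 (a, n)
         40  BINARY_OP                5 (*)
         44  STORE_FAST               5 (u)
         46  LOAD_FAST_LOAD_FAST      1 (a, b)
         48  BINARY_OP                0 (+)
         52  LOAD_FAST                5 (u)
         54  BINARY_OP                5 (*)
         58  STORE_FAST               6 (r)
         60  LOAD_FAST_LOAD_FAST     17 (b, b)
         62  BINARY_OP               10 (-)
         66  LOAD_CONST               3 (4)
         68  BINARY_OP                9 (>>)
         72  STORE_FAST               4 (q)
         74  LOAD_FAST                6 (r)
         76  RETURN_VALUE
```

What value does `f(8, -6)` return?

1280

LOAD_CONST → push 10. Stack: [10]
LOAD_FAST a → push 8. Stack: [10, 8]
BINARY_OP * → 10 * 8 = 80. Stack: [80]
STORE_FAST n → n=80. Stack: []
LOAD_CONST → push 8. Stack: [8]
LOAD_FAST b → push -6. Stack: [8, -6]
BINARY_OP * → 8 * -6 = -48. Stack: [-48]
STORE_FAST v → v=-48. Stack: []
LOAD_FAST_LOAD_FAST n,v → push 80,-48. Stack: [80, -48]
BINARY_OP - → 80 - -48 = 128. Stack: [128]
STORE_FAST q → q=128. Stack: []
LOAD_FAST_LOAD_FAST n,q → push 80,128. Stack: [80, 128]
BINARY_OP + → 80 + 128 = 208. Stack: [208]
STORE_FAST u → u=208. Stack: []
LOAD_FAST_LOAD_FAST a,n → push 8,80. Stack: [8, 80]
BINARY_OP * → 8 * 80 = 640. Stack: [640]
STORE_FAST u → u=640. Stack: []
LOAD_FAST_LOAD_FAST a,b → push 8,-6. Stack: [8, -6]
BINARY_OP + → 8 + -6 = 2. Stack: [2]
LOAD_FAST u → push 640. Stack: [2, 640]
BINARY_OP * → 2 * 640 = 1280. Stack: [1280]
STORE_FAST r → r=1280. Stack: []
LOAD_FAST_LOAD_FAST b,b → push -6,-6. Stack: [-6, -6]
BINARY_OP - → -6 - -6 = 0. Stack: [0]
LOAD_CONST → push 4. Stack: [0, 4]
BINARY_OP >> → 0 >> 4 = 0. Stack: [0]
STORE_FAST q → q=0. Stack: []
LOAD_FAST r → push 1280. Stack: [1280]
RETURN_VALUE → return 1280.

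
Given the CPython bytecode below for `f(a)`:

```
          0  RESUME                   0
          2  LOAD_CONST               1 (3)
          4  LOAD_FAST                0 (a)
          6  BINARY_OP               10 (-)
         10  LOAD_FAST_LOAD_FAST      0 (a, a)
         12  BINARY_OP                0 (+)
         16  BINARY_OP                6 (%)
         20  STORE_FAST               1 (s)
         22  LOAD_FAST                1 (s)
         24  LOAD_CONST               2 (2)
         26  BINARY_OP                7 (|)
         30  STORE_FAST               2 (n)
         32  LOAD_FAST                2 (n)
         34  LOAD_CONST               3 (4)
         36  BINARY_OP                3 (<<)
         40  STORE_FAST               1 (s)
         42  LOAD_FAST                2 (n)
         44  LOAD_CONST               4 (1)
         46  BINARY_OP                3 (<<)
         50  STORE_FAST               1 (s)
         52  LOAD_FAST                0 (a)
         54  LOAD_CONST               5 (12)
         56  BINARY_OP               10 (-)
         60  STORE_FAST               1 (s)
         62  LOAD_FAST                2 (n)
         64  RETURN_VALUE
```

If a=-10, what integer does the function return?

LOAD_CONST → push 3. Stack: [3]
LOAD_FAST a → push -10. Stack: [3, -10]
BINARY_OP - → 3 - -10 = 13. Stack: [13]
LOAD_FAST_LOAD_FAST a,a → push -10,-10. Stack: [13, -10, -10]
BINARY_OP + → -10 + -10 = -20. Stack: [13, -20]
BINARY_OP % → 13 % -20 = -7. Stack: [-7]
STORE_FAST s → s=-7. Stack: []
LOAD_FAST s → push -7. Stack: [-7]
LOAD_CONST → push 2. Stack: [-7, 2]
BINARY_OP | → -7 | 2 = -5. Stack: [-5]
STORE_FAST n → n=-5. Stack: []
LOAD_FAST n → push -5. Stack: [-5]
LOAD_CONST → push 4. Stack: [-5, 4]
BINARY_OP << → -5 << 4 = -80. Stack: [-80]
STORE_FAST s → s=-80. Stack: []
LOAD_FAST n → push -5. Stack: [-5]
LOAD_CONST → push 1. Stack: [-5, 1]
BINARY_OP << → -5 << 1 = -10. Stack: [-10]
STORE_FAST s → s=-10. Stack: []
LOAD_FAST a → push -10. Stack: [-10]
LOAD_CONST → push 12. Stack: [-10, 12]
BINARY_OP - → -10 - 12 = -22. Stack: [-22]
STORE_FAST s → s=-22. Stack: []
LOAD_FAST n → push -5. Stack: [-5]
RETURN_VALUE → return -5.

-5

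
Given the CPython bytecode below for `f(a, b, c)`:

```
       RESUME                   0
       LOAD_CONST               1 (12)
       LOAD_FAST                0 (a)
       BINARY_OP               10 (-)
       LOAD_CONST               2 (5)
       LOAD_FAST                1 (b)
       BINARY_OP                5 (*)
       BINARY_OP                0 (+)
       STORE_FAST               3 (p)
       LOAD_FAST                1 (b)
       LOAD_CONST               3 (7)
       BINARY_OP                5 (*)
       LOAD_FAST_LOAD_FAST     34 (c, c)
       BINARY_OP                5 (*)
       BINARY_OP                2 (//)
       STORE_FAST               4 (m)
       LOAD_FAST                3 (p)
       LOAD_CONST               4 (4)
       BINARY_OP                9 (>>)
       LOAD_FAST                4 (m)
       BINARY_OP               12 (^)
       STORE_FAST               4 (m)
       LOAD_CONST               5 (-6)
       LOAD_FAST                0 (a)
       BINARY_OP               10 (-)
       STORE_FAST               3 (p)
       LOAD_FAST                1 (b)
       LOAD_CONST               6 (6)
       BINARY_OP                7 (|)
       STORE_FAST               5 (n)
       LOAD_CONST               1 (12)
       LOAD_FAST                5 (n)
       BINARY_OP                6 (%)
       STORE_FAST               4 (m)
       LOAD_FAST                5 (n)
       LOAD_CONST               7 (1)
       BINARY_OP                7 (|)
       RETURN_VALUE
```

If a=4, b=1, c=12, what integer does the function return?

7

LOAD_CONST → push 12. Stack: [12]
LOAD_FAST a → push 4. Stack: [12, 4]
BINARY_OP - → 12 - 4 = 8. Stack: [8]
LOAD_CONST → push 5. Stack: [8, 5]
LOAD_FAST b → push 1. Stack: [8, 5, 1]
BINARY_OP * → 5 * 1 = 5. Stack: [8, 5]
BINARY_OP + → 8 + 5 = 13. Stack: [13]
STORE_FAST p → p=13. Stack: []
LOAD_FAST b → push 1. Stack: [1]
LOAD_CONST → push 7. Stack: [1, 7]
BINARY_OP * → 1 * 7 = 7. Stack: [7]
LOAD_FAST_LOAD_FAST c,c → push 12,12. Stack: [7, 12, 12]
BINARY_OP * → 12 * 12 = 144. Stack: [7, 144]
BINARY_OP // → 7 // 144 = 0. Stack: [0]
STORE_FAST m → m=0. Stack: []
LOAD_FAST p → push 13. Stack: [13]
LOAD_CONST → push 4. Stack: [13, 4]
BINARY_OP >> → 13 >> 4 = 0. Stack: [0]
LOAD_FAST m → push 0. Stack: [0, 0]
BINARY_OP ^ → 0 ^ 0 = 0. Stack: [0]
STORE_FAST m → m=0. Stack: []
LOAD_CONST → push -6. Stack: [-6]
LOAD_FAST a → push 4. Stack: [-6, 4]
BINARY_OP - → -6 - 4 = -10. Stack: [-10]
STORE_FAST p → p=-10. Stack: []
LOAD_FAST b → push 1. Stack: [1]
LOAD_CONST → push 6. Stack: [1, 6]
BINARY_OP | → 1 | 6 = 7. Stack: [7]
STORE_FAST n → n=7. Stack: []
LOAD_CONST → push 12. Stack: [12]
LOAD_FAST n → push 7. Stack: [12, 7]
BINARY_OP % → 12 % 7 = 5. Stack: [5]
STORE_FAST m → m=5. Stack: []
LOAD_FAST n → push 7. Stack: [7]
LOAD_CONST → push 1. Stack: [7, 1]
BINARY_OP | → 7 | 1 = 7. Stack: [7]
RETURN_VALUE → return 7.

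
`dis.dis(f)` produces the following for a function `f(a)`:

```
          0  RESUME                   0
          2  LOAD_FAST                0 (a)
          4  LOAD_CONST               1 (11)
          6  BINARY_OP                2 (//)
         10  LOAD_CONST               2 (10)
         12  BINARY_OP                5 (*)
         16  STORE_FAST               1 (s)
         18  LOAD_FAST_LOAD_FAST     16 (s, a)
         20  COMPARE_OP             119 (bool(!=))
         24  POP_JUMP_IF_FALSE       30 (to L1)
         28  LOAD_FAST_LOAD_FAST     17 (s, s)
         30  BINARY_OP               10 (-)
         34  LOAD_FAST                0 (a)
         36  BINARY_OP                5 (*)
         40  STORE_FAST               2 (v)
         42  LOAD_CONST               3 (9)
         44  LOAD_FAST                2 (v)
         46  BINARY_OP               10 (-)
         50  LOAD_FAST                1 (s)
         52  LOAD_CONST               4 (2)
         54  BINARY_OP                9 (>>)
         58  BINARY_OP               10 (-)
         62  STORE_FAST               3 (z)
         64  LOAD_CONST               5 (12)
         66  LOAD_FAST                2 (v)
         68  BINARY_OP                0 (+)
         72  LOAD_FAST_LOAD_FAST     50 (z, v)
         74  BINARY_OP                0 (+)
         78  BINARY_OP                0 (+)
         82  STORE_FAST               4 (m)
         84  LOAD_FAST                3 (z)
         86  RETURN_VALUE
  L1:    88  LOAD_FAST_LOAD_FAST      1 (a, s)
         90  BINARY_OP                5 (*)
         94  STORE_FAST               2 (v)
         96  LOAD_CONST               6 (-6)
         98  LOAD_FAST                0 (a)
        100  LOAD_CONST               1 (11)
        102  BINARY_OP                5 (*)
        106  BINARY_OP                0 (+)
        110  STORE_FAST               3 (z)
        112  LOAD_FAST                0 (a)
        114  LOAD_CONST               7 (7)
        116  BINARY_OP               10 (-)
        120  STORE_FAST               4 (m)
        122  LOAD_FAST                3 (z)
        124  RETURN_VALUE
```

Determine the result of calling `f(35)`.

LOAD_FAST a → push 35. Stack: [35]
LOAD_CONST → push 11. Stack: [35, 11]
BINARY_OP // → 35 // 11 = 3. Stack: [3]
LOAD_CONST → push 10. Stack: [3, 10]
BINARY_OP * → 3 * 10 = 30. Stack: [30]
STORE_FAST s → s=30. Stack: []
LOAD_FAST_LOAD_FAST s,a → push 30,35. Stack: [30, 35]
COMPARE_OP bool(!=) → 30 vs 35 = True. Stack: [True]
POP_JUMP_IF_FALSE → pop True; no jump. Stack: []
LOAD_FAST_LOAD_FAST s,s → push 30,30. Stack: [30, 30]
BINARY_OP - → 30 - 30 = 0. Stack: [0]
LOAD_FAST a → push 35. Stack: [0, 35]
BINARY_OP * → 0 * 35 = 0. Stack: [0]
STORE_FAST v → v=0. Stack: []
LOAD_CONST → push 9. Stack: [9]
LOAD_FAST v → push 0. Stack: [9, 0]
BINARY_OP - → 9 - 0 = 9. Stack: [9]
LOAD_FAST s → push 30. Stack: [9, 30]
LOAD_CONST → push 2. Stack: [9, 30, 2]
BINARY_OP >> → 30 >> 2 = 7. Stack: [9, 7]
BINARY_OP - → 9 - 7 = 2. Stack: [2]
STORE_FAST z → z=2. Stack: []
LOAD_CONST → push 12. Stack: [12]
LOAD_FAST v → push 0. Stack: [12, 0]
BINARY_OP + → 12 + 0 = 12. Stack: [12]
LOAD_FAST_LOAD_FAST z,v → push 2,0. Stack: [12, 2, 0]
BINARY_OP + → 2 + 0 = 2. Stack: [12, 2]
BINARY_OP + → 12 + 2 = 14. Stack: [14]
STORE_FAST m → m=14. Stack: []
LOAD_FAST z → push 2. Stack: [2]
RETURN_VALUE → return 2.

2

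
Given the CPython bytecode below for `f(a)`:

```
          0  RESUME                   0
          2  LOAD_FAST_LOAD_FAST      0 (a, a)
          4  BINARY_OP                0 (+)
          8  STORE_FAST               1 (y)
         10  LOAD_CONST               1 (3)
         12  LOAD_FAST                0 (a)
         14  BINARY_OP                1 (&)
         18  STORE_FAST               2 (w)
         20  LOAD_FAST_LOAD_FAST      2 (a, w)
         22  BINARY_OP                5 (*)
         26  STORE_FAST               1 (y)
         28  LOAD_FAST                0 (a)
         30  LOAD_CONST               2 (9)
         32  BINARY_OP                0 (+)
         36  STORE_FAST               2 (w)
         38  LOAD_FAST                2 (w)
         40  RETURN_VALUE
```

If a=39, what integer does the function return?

LOAD_FAST_LOAD_FAST a,a → push 39,39. Stack: [39, 39]
BINARY_OP + → 39 + 39 = 78. Stack: [78]
STORE_FAST y → y=78. Stack: []
LOAD_CONST → push 3. Stack: [3]
LOAD_FAST a → push 39. Stack: [3, 39]
BINARY_OP & → 3 & 39 = 3. Stack: [3]
STORE_FAST w → w=3. Stack: []
LOAD_FAST_LOAD_FAST a,w → push 39,3. Stack: [39, 3]
BINARY_OP * → 39 * 3 = 117. Stack: [117]
STORE_FAST y → y=117. Stack: []
LOAD_FAST a → push 39. Stack: [39]
LOAD_CONST → push 9. Stack: [39, 9]
BINARY_OP + → 39 + 9 = 48. Stack: [48]
STORE_FAST w → w=48. Stack: []
LOAD_FAST w → push 48. Stack: [48]
RETURN_VALUE → return 48.

48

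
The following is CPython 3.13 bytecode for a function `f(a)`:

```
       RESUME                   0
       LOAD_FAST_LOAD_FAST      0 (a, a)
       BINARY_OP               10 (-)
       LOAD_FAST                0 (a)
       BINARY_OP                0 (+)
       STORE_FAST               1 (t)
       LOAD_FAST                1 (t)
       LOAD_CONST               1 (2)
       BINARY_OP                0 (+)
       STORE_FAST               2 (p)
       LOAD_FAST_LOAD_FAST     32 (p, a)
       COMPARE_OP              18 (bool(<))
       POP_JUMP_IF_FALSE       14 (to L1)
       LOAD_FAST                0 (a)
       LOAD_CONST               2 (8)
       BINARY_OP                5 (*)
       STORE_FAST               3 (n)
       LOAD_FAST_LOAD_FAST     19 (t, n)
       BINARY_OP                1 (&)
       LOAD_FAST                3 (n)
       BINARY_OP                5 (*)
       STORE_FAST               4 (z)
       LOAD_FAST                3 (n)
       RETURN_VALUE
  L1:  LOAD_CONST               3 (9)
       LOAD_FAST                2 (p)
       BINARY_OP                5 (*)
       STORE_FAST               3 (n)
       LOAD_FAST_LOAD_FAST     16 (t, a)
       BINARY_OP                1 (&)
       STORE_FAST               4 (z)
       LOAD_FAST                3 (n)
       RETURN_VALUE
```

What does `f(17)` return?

171

LOAD_FAST_LOAD_FAST a,a → push 17,17. Stack: [17, 17]
BINARY_OP - → 17 - 17 = 0. Stack: [0]
LOAD_FAST a → push 17. Stack: [0, 17]
BINARY_OP + → 0 + 17 = 17. Stack: [17]
STORE_FAST t → t=17. Stack: []
LOAD_FAST t → push 17. Stack: [17]
LOAD_CONST → push 2. Stack: [17, 2]
BINARY_OP + → 17 + 2 = 19. Stack: [19]
STORE_FAST p → p=19. Stack: []
LOAD_FAST_LOAD_FAST p,a → push 19,17. Stack: [19, 17]
COMPARE_OP bool(<) → 19 vs 17 = False. Stack: [False]
POP_JUMP_IF_FALSE → pop False; jump. Stack: []
LOAD_CONST → push 9. Stack: [9]
LOAD_FAST p → push 19. Stack: [9, 19]
BINARY_OP * → 9 * 19 = 171. Stack: [171]
STORE_FAST n → n=171. Stack: []
LOAD_FAST_LOAD_FAST t,a → push 17,17. Stack: [17, 17]
BINARY_OP & → 17 & 17 = 17. Stack: [17]
STORE_FAST z → z=17. Stack: []
LOAD_FAST n → push 171. Stack: [171]
RETURN_VALUE → return 171.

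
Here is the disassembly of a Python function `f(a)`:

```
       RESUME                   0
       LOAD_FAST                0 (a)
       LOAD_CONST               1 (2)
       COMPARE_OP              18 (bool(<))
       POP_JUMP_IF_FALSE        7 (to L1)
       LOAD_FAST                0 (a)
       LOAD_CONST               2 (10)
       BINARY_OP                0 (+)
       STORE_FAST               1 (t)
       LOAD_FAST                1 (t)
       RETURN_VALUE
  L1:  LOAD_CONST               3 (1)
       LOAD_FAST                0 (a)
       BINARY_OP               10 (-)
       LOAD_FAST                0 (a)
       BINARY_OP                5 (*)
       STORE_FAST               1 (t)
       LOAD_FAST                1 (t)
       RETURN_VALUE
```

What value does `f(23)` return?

-506

LOAD_FAST a → push 23. Stack: [23]
LOAD_CONST → push 2. Stack: [23, 2]
COMPARE_OP bool(<) → 23 vs 2 = False. Stack: [False]
POP_JUMP_IF_FALSE → pop False; jump. Stack: []
LOAD_CONST → push 1. Stack: [1]
LOAD_FAST a → push 23. Stack: [1, 23]
BINARY_OP - → 1 - 23 = -22. Stack: [-22]
LOAD_FAST a → push 23. Stack: [-22, 23]
BINARY_OP * → -22 * 23 = -506. Stack: [-506]
STORE_FAST t → t=-506. Stack: []
LOAD_FAST t → push -506. Stack: [-506]
RETURN_VALUE → return -506.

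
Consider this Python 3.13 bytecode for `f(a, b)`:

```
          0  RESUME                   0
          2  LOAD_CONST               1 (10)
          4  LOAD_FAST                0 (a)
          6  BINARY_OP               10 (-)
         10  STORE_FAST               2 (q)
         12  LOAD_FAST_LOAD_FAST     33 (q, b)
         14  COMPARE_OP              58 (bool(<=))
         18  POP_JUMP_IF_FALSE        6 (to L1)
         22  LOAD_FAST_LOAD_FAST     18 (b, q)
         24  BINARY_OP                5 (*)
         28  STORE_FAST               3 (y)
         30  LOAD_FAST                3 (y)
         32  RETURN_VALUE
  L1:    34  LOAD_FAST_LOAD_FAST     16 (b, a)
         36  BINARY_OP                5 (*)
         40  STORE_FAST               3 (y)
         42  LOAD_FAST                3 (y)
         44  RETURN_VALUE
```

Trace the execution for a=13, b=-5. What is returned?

LOAD_CONST → push 10. Stack: [10]
LOAD_FAST a → push 13. Stack: [10, 13]
BINARY_OP - → 10 - 13 = -3. Stack: [-3]
STORE_FAST q → q=-3. Stack: []
LOAD_FAST_LOAD_FAST q,b → push -3,-5. Stack: [-3, -5]
COMPARE_OP bool(<=) → -3 vs -5 = False. Stack: [False]
POP_JUMP_IF_FALSE → pop False; jump. Stack: []
LOAD_FAST_LOAD_FAST b,a → push -5,13. Stack: [-5, 13]
BINARY_OP * → -5 * 13 = -65. Stack: [-65]
STORE_FAST y → y=-65. Stack: []
LOAD_FAST y → push -65. Stack: [-65]
RETURN_VALUE → return -65.

-65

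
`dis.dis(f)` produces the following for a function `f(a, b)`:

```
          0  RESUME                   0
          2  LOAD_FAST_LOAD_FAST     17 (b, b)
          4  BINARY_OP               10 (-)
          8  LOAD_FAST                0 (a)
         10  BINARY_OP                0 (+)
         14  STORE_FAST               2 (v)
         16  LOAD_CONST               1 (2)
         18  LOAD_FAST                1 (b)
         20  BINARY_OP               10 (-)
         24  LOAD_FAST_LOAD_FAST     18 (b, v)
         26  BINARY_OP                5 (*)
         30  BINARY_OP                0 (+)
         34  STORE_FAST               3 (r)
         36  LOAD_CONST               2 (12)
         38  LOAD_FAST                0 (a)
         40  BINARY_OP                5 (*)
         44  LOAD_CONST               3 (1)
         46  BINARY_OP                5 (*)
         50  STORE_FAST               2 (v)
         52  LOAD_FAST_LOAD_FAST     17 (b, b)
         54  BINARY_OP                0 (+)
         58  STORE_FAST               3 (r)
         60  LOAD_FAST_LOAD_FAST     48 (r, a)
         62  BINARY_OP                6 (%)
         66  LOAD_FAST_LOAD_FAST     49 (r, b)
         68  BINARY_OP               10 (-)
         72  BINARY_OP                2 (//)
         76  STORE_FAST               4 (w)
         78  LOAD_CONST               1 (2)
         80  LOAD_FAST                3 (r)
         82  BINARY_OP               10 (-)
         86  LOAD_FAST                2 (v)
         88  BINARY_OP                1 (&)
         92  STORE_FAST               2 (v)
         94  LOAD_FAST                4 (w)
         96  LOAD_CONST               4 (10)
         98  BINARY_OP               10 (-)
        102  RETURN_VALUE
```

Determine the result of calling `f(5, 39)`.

LOAD_FAST_LOAD_FAST b,b → push 39,39. Stack: [39, 39]
BINARY_OP - → 39 - 39 = 0. Stack: [0]
LOAD_FAST a → push 5. Stack: [0, 5]
BINARY_OP + → 0 + 5 = 5. Stack: [5]
STORE_FAST v → v=5. Stack: []
LOAD_CONST → push 2. Stack: [2]
LOAD_FAST b → push 39. Stack: [2, 39]
BINARY_OP - → 2 - 39 = -37. Stack: [-37]
LOAD_FAST_LOAD_FAST b,v → push 39,5. Stack: [-37, 39, 5]
BINARY_OP * → 39 * 5 = 195. Stack: [-37, 195]
BINARY_OP + → -37 + 195 = 158. Stack: [158]
STORE_FAST r → r=158. Stack: []
LOAD_CONST → push 12. Stack: [12]
LOAD_FAST a → push 5. Stack: [12, 5]
BINARY_OP * → 12 * 5 = 60. Stack: [60]
LOAD_CONST → push 1. Stack: [60, 1]
BINARY_OP * → 60 * 1 = 60. Stack: [60]
STORE_FAST v → v=60. Stack: []
LOAD_FAST_LOAD_FAST b,b → push 39,39. Stack: [39, 39]
BINARY_OP + → 39 + 39 = 78. Stack: [78]
STORE_FAST r → r=78. Stack: []
LOAD_FAST_LOAD_FAST r,a → push 78,5. Stack: [78, 5]
BINARY_OP % → 78 % 5 = 3. Stack: [3]
LOAD_FAST_LOAD_FAST r,b → push 78,39. Stack: [3, 78, 39]
BINARY_OP - → 78 - 39 = 39. Stack: [3, 39]
BINARY_OP // → 3 // 39 = 0. Stack: [0]
STORE_FAST w → w=0. Stack: []
LOAD_CONST → push 2. Stack: [2]
LOAD_FAST r → push 78. Stack: [2, 78]
BINARY_OP - → 2 - 78 = -76. Stack: [-76]
LOAD_FAST v → push 60. Stack: [-76, 60]
BINARY_OP & → -76 & 60 = 52. Stack: [52]
STORE_FAST v → v=52. Stack: []
LOAD_FAST w → push 0. Stack: [0]
LOAD_CONST → push 10. Stack: [0, 10]
BINARY_OP - → 0 - 10 = -10. Stack: [-10]
RETURN_VALUE → return -10.

-10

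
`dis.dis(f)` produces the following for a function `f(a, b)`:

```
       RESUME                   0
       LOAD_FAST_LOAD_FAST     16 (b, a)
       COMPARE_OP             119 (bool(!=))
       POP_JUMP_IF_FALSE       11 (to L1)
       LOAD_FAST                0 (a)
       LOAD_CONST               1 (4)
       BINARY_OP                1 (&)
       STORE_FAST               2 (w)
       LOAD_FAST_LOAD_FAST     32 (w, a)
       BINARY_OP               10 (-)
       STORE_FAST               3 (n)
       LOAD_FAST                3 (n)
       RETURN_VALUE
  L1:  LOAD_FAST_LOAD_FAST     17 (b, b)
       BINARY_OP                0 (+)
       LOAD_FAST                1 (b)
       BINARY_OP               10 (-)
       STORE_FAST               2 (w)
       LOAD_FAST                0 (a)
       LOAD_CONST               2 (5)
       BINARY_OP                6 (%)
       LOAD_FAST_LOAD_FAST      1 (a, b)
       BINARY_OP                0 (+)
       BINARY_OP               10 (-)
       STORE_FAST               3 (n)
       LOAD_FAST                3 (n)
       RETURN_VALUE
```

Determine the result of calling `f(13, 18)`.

LOAD_FAST_LOAD_FAST b,a → push 18,13. Stack: [18, 13]
COMPARE_OP bool(!=) → 18 vs 13 = True. Stack: [True]
POP_JUMP_IF_FALSE → pop True; no jump. Stack: []
LOAD_FAST a → push 13. Stack: [13]
LOAD_CONST → push 4. Stack: [13, 4]
BINARY_OP & → 13 & 4 = 4. Stack: [4]
STORE_FAST w → w=4. Stack: []
LOAD_FAST_LOAD_FAST w,a → push 4,13. Stack: [4, 13]
BINARY_OP - → 4 - 13 = -9. Stack: [-9]
STORE_FAST n → n=-9. Stack: []
LOAD_FAST n → push -9. Stack: [-9]
RETURN_VALUE → return -9.

-9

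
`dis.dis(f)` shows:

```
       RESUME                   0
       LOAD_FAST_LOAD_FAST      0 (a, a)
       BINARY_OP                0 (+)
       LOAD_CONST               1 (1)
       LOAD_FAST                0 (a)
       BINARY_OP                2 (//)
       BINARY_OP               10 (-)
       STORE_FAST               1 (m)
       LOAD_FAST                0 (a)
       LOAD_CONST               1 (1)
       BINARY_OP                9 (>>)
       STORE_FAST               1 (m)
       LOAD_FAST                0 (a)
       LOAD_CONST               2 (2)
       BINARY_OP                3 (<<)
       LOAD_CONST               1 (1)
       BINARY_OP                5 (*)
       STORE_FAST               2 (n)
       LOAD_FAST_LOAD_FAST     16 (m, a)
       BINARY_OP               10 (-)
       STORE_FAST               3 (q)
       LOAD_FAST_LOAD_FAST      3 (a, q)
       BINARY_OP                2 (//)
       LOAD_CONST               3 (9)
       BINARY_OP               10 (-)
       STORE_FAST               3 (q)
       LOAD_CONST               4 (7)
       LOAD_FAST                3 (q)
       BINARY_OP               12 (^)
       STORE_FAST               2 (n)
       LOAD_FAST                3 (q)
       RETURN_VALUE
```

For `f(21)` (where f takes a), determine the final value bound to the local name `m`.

LOAD_FAST_LOAD_FAST a,a → push 21,21. Stack: [21, 21]
BINARY_OP + → 21 + 21 = 42. Stack: [42]
LOAD_CONST → push 1. Stack: [42, 1]
LOAD_FAST a → push 21. Stack: [42, 1, 21]
BINARY_OP // → 1 // 21 = 0. Stack: [42, 0]
BINARY_OP - → 42 - 0 = 42. Stack: [42]
STORE_FAST m → m=42. Stack: []
LOAD_FAST a → push 21. Stack: [21]
LOAD_CONST → push 1. Stack: [21, 1]
BINARY_OP >> → 21 >> 1 = 10. Stack: [10]
STORE_FAST m → m=10. Stack: []
LOAD_FAST a → push 21. Stack: [21]
LOAD_CONST → push 2. Stack: [21, 2]
BINARY_OP << → 21 << 2 = 84. Stack: [84]
LOAD_CONST → push 1. Stack: [84, 1]
BINARY_OP * → 84 * 1 = 84. Stack: [84]
STORE_FAST n → n=84. Stack: []
LOAD_FAST_LOAD_FAST m,a → push 10,21. Stack: [10, 21]
BINARY_OP - → 10 - 21 = -11. Stack: [-11]
STORE_FAST q → q=-11. Stack: []
LOAD_FAST_LOAD_FAST a,q → push 21,-11. Stack: [21, -11]
BINARY_OP // → 21 // -11 = -2. Stack: [-2]
LOAD_CONST → push 9. Stack: [-2, 9]
BINARY_OP - → -2 - 9 = -11. Stack: [-11]
STORE_FAST q → q=-11. Stack: []
LOAD_CONST → push 7. Stack: [7]
LOAD_FAST q → push -11. Stack: [7, -11]
BINARY_OP ^ → 7 ^ -11 = -14. Stack: [-14]
STORE_FAST n → n=-14. Stack: []
LOAD_FAST q → push -11. Stack: [-11]
RETURN_VALUE → return -11.

10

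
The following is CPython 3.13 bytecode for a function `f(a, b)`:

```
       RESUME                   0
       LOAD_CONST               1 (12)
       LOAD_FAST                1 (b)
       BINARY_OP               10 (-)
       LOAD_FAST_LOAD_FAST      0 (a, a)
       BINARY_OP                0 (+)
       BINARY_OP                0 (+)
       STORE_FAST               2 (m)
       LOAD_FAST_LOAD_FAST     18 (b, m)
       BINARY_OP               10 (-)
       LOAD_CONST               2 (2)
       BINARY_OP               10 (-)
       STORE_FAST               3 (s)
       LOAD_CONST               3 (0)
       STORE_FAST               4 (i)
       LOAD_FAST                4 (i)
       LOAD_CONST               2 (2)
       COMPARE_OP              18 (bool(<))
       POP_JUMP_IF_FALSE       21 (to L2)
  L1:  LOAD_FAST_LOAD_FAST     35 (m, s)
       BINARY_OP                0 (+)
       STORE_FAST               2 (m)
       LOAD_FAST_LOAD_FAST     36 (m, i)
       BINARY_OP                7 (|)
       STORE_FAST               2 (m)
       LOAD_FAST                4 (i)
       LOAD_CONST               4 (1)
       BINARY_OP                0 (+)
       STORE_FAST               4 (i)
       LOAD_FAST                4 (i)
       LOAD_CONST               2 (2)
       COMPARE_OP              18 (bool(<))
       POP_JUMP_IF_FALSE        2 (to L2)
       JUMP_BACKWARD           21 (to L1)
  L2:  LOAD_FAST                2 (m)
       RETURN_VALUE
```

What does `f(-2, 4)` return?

LOAD_CONST → push 12. Stack: [12]
LOAD_FAST b → push 4. Stack: [12, 4]
BINARY_OP - → 12 - 4 = 8. Stack: [8]
LOAD_FAST_LOAD_FAST a,a → push -2,-2. Stack: [8, -2, -2]
BINARY_OP + → -2 + -2 = -4. Stack: [8, -4]
BINARY_OP + → 8 + -4 = 4. Stack: [4]
STORE_FAST m → m=4. Stack: []
LOAD_FAST_LOAD_FAST b,m → push 4,4. Stack: [4, 4]
BINARY_OP - → 4 - 4 = 0. Stack: [0]
LOAD_CONST → push 2. Stack: [0, 2]
BINARY_OP - → 0 - 2 = -2. Stack: [-2]
STORE_FAST s → s=-2. Stack: []
LOAD_CONST → push 0. Stack: [0]
STORE_FAST i → i=0. Stack: []
LOAD_FAST i → push 0. Stack: [0]
LOAD_CONST → push 2. Stack: [0, 2]
COMPARE_OP bool(<) → 0 vs 2 = True. Stack: [True]
POP_JUMP_IF_FALSE → pop True; no jump. Stack: []
LOAD_FAST_LOAD_FAST m,s → push 4,-2. Stack: [4, -2]
BINARY_OP + → 4 + -2 = 2. Stack: [2]
STORE_FAST m → m=2. Stack: []
LOAD_FAST_LOAD_FAST m,i → push 2,0. Stack: [2, 0]
BINARY_OP | → 2 | 0 = 2. Stack: [2]
STORE_FAST m → m=2. Stack: []
LOAD_FAST i → push 0. Stack: [0]
LOAD_CONST → push 1. Stack: [0, 1]
BINARY_OP + → 0 + 1 = 1. Stack: [1]
STORE_FAST i → i=1. Stack: []
LOAD_FAST i → push 1. Stack: [1]
LOAD_CONST → push 2. Stack: [1, 2]
COMPARE_OP bool(<) → 1 vs 2 = True. Stack: [True]
POP_JUMP_IF_FALSE → pop True; no jump. Stack: []
LOAD_FAST_LOAD_FAST m,s → push 2,-2. Stack: [2, -2]
BINARY_OP + → 2 + -2 = 0. Stack: [0]
STORE_FAST m → m=0. Stack: []
LOAD_FAST_LOAD_FAST m,i → push 0,1. Stack: [0, 1]
BINARY_OP | → 0 | 1 = 1. Stack: [1]
STORE_FAST m → m=1. Stack: []
LOAD_FAST i → push 1. Stack: [1]
LOAD_CONST → push 1. Stack: [1, 1]
BINARY_OP + → 1 + 1 = 2. Stack: [2]
STORE_FAST i → i=2. Stack: []
LOAD_FAST i → push 2. Stack: [2]
LOAD_CONST → push 2. Stack: [2, 2]
COMPARE_OP bool(<) → 2 vs 2 = False. Stack: [False]
POP_JUMP_IF_FALSE → pop False; jump. Stack: []
LOAD_FAST m → push 1. Stack: [1]
RETURN_VALUE → return 1.

1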